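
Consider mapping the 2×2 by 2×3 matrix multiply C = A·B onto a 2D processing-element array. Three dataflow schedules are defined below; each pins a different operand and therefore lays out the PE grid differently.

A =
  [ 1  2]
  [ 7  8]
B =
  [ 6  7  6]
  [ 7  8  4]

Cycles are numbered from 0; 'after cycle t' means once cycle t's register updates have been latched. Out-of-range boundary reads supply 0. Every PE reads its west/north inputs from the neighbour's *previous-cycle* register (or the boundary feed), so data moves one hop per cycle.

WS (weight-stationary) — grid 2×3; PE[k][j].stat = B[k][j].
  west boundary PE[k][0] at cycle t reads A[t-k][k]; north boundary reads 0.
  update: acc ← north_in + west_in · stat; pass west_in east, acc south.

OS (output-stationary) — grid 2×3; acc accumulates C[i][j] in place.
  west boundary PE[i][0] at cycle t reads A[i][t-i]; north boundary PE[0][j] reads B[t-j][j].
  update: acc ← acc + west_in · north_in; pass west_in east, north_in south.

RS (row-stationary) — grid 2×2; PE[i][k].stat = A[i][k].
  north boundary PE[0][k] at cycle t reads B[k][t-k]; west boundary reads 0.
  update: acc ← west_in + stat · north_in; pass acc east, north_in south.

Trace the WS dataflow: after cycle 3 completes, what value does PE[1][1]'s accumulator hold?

PE[1][1].acc = 113

Tracing WS — 2×3 array, target PE[1][1]:
  [0] (0,1) acc=0 (h:0 v:0)
  [0] (1,0) acc=0 (h:0 v:0)
  [0] (1,1) acc=0 (h:0 v:0)
  [1] (0,1) acc=7 (h:1 v:7)
  [1] (1,0) acc=20 (h:2 v:20)
  [1] (1,1) acc=0 (h:0 v:0)
  [2] (0,1) acc=49 (h:7 v:49)
  [2] (1,0) acc=98 (h:8 v:98)
  [2] (1,1) acc=23 (h:2 v:23)
  [3] (0,1) acc=0 (h:0 v:0)
  [3] (1,0) acc=0 (h:0 v:0)
  [3] (1,1) acc=113 (h:8 v:113)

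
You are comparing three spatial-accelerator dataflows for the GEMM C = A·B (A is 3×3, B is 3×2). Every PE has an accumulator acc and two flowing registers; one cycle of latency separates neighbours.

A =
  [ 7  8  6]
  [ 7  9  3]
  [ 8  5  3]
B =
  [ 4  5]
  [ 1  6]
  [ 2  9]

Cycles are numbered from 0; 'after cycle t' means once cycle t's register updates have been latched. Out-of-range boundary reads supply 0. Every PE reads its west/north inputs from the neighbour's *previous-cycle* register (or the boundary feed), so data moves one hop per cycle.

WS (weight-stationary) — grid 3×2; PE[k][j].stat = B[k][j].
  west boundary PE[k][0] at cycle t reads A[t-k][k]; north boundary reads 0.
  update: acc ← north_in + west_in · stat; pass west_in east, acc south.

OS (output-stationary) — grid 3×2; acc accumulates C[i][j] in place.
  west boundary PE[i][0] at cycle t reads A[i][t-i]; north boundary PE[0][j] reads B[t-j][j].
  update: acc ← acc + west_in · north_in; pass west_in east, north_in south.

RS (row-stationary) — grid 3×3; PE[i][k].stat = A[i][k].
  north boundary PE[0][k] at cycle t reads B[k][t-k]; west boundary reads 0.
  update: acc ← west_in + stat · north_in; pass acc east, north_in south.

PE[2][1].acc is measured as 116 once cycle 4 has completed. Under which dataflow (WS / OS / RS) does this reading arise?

dataflow = WS

— WS: 3×2; PE[2][1] trace:
  t=0 PE[2][1]: acc=0 h=0 v=0
  t=1 PE[2][1]: acc=0 h=0 v=0
  t=2 PE[2][1]: acc=0 h=0 v=0
  t=3 PE[2][1]: acc=137 h=6 v=137
  t=4 PE[2][1]: acc=116 h=3 v=116
— OS: 3×2; PE[2][1] trace:
  t=0 PE[2][1]: acc=0 h=0 v=0
  t=1 PE[2][1]: acc=0 h=0 v=0
  t=2 PE[2][1]: acc=0 h=0 v=0
  t=3 PE[2][1]: acc=40 h=8 v=5
  t=4 PE[2][1]: acc=70 h=5 v=6
— RS: 3×3; PE[2][1] trace:
  t=0 PE[2][1]: acc=0 h=0 v=0
  t=1 PE[2][1]: acc=0 h=0 v=0
  t=2 PE[2][1]: acc=0 h=0 v=0
  t=3 PE[2][1]: acc=37 h=37 v=1
  t=4 PE[2][1]: acc=70 h=70 v=6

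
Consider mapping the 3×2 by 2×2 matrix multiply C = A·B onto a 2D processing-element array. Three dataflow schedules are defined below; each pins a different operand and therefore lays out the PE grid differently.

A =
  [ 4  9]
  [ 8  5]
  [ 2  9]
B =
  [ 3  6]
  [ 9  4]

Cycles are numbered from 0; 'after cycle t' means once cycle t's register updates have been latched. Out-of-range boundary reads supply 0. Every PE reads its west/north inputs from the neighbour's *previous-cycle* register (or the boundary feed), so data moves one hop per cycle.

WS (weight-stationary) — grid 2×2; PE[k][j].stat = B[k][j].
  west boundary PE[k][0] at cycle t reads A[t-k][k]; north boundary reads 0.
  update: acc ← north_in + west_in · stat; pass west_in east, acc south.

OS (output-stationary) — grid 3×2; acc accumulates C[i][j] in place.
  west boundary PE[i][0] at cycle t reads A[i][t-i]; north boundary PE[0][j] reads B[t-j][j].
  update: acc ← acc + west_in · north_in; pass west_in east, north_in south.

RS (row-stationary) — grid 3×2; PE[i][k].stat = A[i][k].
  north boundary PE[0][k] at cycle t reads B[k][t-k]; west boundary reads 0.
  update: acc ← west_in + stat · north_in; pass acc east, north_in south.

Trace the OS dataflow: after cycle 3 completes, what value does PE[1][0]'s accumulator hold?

Tracing OS — 3×2 array, target PE[1][0]:
  [0] (0,0) acc=12 (h:4 v:3)
  [0] (1,0) acc=0 (h:0 v:0)
  [1] (0,0) acc=93 (h:9 v:9)
  [1] (1,0) acc=24 (h:8 v:3)
  [2] (0,0) acc=93 (h:0 v:0)
  [2] (1,0) acc=69 (h:5 v:9)
  [3] (0,0) acc=93 (h:0 v:0)
  [3] (1,0) acc=69 (h:0 v:0)

PE[1][0].acc = 69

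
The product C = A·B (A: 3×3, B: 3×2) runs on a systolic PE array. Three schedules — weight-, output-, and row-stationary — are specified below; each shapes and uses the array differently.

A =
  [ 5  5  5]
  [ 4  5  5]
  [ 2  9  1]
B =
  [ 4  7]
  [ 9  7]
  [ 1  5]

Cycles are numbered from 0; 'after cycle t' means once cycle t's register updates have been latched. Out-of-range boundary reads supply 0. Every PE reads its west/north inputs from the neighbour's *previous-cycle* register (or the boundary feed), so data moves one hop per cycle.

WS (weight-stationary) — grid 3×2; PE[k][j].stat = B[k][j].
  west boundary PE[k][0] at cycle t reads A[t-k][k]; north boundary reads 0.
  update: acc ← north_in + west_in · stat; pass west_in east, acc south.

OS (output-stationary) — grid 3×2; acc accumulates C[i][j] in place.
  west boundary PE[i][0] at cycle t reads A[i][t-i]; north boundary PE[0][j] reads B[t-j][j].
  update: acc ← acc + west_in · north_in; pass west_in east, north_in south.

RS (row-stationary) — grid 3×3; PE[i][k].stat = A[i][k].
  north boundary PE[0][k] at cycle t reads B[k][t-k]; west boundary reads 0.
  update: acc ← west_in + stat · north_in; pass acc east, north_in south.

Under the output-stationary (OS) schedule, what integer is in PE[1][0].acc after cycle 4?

PE[1][0].acc = 66

Tracing OS — 3×2 array, target PE[1][0]:
  0: (0,0).acc=20  regs=<5,4>
  0: (1,0).acc=0  regs=<0,0>
  1: (0,0).acc=65  regs=<5,9>
  1: (1,0).acc=16  regs=<4,4>
  2: (0,0).acc=70  regs=<5,1>
  2: (1,0).acc=61  regs=<5,9>
  3: (0,0).acc=70  regs=<0,0>
  3: (1,0).acc=66  regs=<5,1>
  4: (0,0).acc=70  regs=<0,0>
  4: (1,0).acc=66  regs=<0,0>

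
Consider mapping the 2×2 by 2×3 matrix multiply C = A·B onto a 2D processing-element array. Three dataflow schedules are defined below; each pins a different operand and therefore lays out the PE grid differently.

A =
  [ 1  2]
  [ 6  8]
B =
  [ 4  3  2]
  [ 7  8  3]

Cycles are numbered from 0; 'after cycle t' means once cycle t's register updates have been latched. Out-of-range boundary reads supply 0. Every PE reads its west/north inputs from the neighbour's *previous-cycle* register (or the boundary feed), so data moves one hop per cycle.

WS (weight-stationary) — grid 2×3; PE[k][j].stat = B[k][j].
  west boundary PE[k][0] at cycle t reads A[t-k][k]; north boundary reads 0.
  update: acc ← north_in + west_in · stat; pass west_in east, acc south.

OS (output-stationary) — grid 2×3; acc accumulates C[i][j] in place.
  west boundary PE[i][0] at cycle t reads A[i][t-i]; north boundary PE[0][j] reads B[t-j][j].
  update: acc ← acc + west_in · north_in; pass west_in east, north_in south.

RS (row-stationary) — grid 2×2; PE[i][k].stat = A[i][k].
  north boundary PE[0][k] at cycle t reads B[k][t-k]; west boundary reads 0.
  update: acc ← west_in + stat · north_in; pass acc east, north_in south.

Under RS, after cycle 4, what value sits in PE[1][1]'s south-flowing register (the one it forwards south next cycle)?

register = 3

RS on a 2×2 grid — tracing PE[1][1] and its feeders:
  step 0 · PE0,1: acc=0; fwd→0 fwd↓0
  step 0 · PE1,0: acc=0; fwd→0 fwd↓0
  step 0 · PE1,1: acc=0; fwd→0 fwd↓0
  step 1 · PE0,1: acc=18; fwd→18 fwd↓7
  step 1 · PE1,0: acc=24; fwd→24 fwd↓4
  step 1 · PE1,1: acc=0; fwd→0 fwd↓0
  step 2 · PE0,1: acc=19; fwd→19 fwd↓8
  step 2 · PE1,0: acc=18; fwd→18 fwd↓3
  step 2 · PE1,1: acc=80; fwd→80 fwd↓7
  step 3 · PE0,1: acc=8; fwd→8 fwd↓3
  step 3 · PE1,0: acc=12; fwd→12 fwd↓2
  step 3 · PE1,1: acc=82; fwd→82 fwd↓8
  step 4 · PE0,1: acc=0; fwd→0 fwd↓0
  step 4 · PE1,0: acc=0; fwd→0 fwd↓0
  step 4 · PE1,1: acc=36; fwd→36 fwd↓3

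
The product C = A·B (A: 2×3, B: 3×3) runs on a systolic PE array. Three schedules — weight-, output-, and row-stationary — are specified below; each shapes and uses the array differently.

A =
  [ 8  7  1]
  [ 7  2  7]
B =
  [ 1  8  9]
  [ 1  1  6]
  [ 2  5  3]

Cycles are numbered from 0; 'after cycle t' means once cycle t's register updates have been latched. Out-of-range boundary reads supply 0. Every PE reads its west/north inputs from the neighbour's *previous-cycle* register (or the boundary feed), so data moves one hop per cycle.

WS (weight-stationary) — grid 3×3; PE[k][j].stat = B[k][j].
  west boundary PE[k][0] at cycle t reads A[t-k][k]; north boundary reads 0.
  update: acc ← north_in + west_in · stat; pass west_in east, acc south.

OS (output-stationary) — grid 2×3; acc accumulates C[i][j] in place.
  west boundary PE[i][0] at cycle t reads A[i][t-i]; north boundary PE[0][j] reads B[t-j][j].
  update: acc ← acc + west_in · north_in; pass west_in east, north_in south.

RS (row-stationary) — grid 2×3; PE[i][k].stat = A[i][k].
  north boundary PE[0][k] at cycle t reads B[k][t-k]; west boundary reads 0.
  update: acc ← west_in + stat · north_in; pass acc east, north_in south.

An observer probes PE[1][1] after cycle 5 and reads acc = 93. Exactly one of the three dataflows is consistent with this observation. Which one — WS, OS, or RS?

dataflow = OS

WS [3×3] PE[1][1] across cycles:
  0: (1,1).acc=0  regs=<0,0>
  1: (1,1).acc=0  regs=<0,0>
  2: (1,1).acc=71  regs=<7,71>
  3: (1,1).acc=58  regs=<2,58>
  4: (1,1).acc=0  regs=<0,0>
  5: (1,1).acc=0  regs=<0,0>
OS [2×3] PE[1][1] across cycles:
  0: (1,1).acc=0  regs=<0,0>
  1: (1,1).acc=0  regs=<0,0>
  2: (1,1).acc=56  regs=<7,8>
  3: (1,1).acc=58  regs=<2,1>
  4: (1,1).acc=93  regs=<7,5>
  5: (1,1).acc=93  regs=<0,0>
RS [2×3] PE[1][1] across cycles:
  0: (1,1).acc=0  regs=<0,0>
  1: (1,1).acc=0  regs=<0,0>
  2: (1,1).acc=9  regs=<9,1>
  3: (1,1).acc=58  regs=<58,1>
  4: (1,1).acc=75  regs=<75,6>
  5: (1,1).acc=0  regs=<0,0>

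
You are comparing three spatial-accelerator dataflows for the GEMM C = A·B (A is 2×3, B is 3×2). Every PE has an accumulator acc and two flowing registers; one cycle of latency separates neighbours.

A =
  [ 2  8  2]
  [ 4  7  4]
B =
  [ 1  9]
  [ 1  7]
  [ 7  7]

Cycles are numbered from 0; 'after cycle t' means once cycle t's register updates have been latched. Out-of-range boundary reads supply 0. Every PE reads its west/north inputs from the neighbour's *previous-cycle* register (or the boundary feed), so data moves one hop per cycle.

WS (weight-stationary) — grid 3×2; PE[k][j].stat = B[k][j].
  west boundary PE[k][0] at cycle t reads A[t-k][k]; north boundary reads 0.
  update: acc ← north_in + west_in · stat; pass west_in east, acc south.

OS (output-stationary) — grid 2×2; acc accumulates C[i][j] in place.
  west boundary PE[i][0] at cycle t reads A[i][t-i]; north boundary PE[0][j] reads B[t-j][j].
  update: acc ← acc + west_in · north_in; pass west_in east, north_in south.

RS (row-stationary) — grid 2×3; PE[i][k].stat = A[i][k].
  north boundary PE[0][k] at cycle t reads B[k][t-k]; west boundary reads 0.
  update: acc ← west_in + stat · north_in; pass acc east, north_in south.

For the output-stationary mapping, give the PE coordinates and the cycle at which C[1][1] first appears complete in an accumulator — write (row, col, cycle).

OS — PE[1][1] is where C[1][1] collects:
  step 0 · PE1,1: acc=0; fwd→0 fwd↓0
  step 1 · PE1,1: acc=0; fwd→0 fwd↓0
  step 2 · PE1,1: acc=36; fwd→4 fwd↓9
  step 3 · PE1,1: acc=85; fwd→7 fwd↓7
  step 4 · PE1,1: acc=113; fwd→4 fwd↓7

(row, col, cycle) = (1, 1, 4)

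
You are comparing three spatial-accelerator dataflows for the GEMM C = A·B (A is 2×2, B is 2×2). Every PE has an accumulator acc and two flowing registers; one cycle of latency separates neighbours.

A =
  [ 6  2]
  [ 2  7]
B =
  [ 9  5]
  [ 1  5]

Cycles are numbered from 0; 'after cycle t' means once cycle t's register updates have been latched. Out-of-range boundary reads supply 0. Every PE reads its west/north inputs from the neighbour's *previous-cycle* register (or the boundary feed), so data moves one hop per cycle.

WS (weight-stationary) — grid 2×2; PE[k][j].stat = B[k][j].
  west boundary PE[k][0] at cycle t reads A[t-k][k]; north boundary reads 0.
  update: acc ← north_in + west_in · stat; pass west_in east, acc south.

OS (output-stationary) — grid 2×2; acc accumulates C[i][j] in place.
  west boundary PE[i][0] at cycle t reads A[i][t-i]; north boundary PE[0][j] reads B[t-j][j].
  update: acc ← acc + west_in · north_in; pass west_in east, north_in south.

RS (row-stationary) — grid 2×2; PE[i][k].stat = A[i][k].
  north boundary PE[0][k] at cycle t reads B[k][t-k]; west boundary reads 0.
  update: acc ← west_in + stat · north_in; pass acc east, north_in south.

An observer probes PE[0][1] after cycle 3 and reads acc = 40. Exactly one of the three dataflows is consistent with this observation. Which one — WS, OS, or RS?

dataflow = OS

WS [2×2] PE[0][1] across cycles:
  [0] (0,1) acc=0 (h:0 v:0)
  [1] (0,1) acc=30 (h:6 v:30)
  [2] (0,1) acc=10 (h:2 v:10)
  [3] (0,1) acc=0 (h:0 v:0)
OS [2×2] PE[0][1] across cycles:
  [0] (0,1) acc=0 (h:0 v:0)
  [1] (0,1) acc=30 (h:6 v:5)
  [2] (0,1) acc=40 (h:2 v:5)
  [3] (0,1) acc=40 (h:0 v:0)
RS [2×2] PE[0][1] across cycles:
  [0] (0,1) acc=0 (h:0 v:0)
  [1] (0,1) acc=56 (h:56 v:1)
  [2] (0,1) acc=40 (h:40 v:5)
  [3] (0,1) acc=0 (h:0 v:0)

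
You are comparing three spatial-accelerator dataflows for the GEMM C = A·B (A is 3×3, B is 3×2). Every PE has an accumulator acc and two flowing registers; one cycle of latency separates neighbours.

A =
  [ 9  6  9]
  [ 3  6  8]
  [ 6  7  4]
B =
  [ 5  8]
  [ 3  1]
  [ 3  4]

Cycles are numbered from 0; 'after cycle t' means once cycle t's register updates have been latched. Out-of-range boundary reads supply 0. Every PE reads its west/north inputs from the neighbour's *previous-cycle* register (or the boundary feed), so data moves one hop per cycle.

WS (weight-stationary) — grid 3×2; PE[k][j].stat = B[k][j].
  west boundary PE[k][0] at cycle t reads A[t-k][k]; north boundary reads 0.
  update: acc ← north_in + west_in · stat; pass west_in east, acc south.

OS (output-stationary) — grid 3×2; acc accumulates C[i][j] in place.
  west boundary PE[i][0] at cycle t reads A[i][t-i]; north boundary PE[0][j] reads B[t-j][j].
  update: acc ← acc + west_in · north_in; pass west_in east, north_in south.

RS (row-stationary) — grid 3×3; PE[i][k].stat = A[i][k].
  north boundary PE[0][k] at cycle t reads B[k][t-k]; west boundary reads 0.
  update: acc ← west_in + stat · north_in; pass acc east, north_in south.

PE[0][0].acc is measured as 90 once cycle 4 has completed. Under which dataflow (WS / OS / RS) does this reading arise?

— WS: 3×2; PE[0][0] trace:
  t=0 PE[0][0]: acc=45 h=9 v=45
  t=1 PE[0][0]: acc=15 h=3 v=15
  t=2 PE[0][0]: acc=30 h=6 v=30
  t=3 PE[0][0]: acc=0 h=0 v=0
  t=4 PE[0][0]: acc=0 h=0 v=0
— OS: 3×2; PE[0][0] trace:
  t=0 PE[0][0]: acc=45 h=9 v=5
  t=1 PE[0][0]: acc=63 h=6 v=3
  t=2 PE[0][0]: acc=90 h=9 v=3
  t=3 PE[0][0]: acc=90 h=0 v=0
  t=4 PE[0][0]: acc=90 h=0 v=0
— RS: 3×3; PE[0][0] trace:
  t=0 PE[0][0]: acc=45 h=45 v=5
  t=1 PE[0][0]: acc=72 h=72 v=8
  t=2 PE[0][0]: acc=0 h=0 v=0
  t=3 PE[0][0]: acc=0 h=0 v=0
  t=4 PE[0][0]: acc=0 h=0 v=0

dataflow = OS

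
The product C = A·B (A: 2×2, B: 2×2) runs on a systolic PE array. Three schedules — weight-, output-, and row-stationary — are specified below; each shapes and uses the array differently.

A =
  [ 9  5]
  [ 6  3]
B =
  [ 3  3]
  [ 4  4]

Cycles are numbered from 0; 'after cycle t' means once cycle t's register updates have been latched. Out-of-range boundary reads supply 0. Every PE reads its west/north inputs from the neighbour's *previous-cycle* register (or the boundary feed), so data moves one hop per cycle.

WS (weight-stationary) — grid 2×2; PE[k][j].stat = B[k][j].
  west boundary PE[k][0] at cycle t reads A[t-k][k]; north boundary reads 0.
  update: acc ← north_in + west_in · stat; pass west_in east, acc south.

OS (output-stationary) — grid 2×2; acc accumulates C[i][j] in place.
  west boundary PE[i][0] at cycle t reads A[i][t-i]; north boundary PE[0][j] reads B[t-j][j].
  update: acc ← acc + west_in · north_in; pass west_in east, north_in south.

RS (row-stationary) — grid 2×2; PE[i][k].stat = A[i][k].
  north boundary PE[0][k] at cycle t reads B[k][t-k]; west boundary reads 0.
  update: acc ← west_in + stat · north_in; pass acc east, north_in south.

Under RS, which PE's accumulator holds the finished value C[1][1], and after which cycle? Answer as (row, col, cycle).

(row, col, cycle) = (1, 1, 3)

RS — PE[1][1] is where C[1][1] collects:
  t=0 PE[1][1]: acc=0 h=0 v=0
  t=1 PE[1][1]: acc=0 h=0 v=0
  t=2 PE[1][1]: acc=30 h=30 v=4
  t=3 PE[1][1]: acc=30 h=30 v=4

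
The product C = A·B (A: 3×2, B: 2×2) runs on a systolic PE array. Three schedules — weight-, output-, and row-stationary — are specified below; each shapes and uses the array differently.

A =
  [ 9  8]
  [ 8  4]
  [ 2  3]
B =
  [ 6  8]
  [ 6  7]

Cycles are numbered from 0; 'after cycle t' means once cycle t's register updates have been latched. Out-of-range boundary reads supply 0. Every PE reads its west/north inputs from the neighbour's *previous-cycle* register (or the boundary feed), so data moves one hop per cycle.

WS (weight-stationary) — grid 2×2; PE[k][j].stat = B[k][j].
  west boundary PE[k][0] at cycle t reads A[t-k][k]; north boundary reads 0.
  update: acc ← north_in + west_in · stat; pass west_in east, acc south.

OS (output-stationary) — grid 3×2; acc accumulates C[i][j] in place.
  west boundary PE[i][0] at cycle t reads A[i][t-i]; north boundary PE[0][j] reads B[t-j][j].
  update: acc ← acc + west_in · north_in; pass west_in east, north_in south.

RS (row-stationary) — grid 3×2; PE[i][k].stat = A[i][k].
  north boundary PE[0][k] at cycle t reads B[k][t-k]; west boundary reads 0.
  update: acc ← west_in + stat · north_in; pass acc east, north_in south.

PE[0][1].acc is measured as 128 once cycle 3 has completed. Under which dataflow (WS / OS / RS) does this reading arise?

WS [2×2] PE[0][1] across cycles:
  t=0 PE[0][1]: acc=0 h=0 v=0
  t=1 PE[0][1]: acc=72 h=9 v=72
  t=2 PE[0][1]: acc=64 h=8 v=64
  t=3 PE[0][1]: acc=16 h=2 v=16
OS [3×2] PE[0][1] across cycles:
  t=0 PE[0][1]: acc=0 h=0 v=0
  t=1 PE[0][1]: acc=72 h=9 v=8
  t=2 PE[0][1]: acc=128 h=8 v=7
  t=3 PE[0][1]: acc=128 h=0 v=0
RS [3×2] PE[0][1] across cycles:
  t=0 PE[0][1]: acc=0 h=0 v=0
  t=1 PE[0][1]: acc=102 h=102 v=6
  t=2 PE[0][1]: acc=128 h=128 v=7
  t=3 PE[0][1]: acc=0 h=0 v=0

dataflow = OS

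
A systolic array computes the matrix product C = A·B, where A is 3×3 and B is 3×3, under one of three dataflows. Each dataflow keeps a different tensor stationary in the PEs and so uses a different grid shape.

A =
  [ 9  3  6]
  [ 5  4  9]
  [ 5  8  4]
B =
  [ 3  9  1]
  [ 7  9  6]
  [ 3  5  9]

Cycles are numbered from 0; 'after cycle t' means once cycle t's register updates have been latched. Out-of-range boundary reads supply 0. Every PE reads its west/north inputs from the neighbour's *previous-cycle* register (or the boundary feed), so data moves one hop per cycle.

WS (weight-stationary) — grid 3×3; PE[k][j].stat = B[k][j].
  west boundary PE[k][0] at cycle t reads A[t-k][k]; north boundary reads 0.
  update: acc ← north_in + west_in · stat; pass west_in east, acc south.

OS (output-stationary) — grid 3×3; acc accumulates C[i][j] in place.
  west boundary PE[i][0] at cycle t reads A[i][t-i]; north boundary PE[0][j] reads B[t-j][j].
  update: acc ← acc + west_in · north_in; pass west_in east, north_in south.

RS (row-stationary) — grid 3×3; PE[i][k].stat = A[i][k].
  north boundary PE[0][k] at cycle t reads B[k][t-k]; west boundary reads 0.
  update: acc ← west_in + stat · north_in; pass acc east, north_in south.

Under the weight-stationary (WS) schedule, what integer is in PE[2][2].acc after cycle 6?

WS 3×3: PE[2][2] cycle-by-cycle (with neighbour feeds):
  0: (1,2).acc=0  regs=<0,0>
  0: (2,1).acc=0  regs=<0,0>
  0: (2,2).acc=0  regs=<0,0>
  1: (1,2).acc=0  regs=<0,0>
  1: (2,1).acc=0  regs=<0,0>
  1: (2,2).acc=0  regs=<0,0>
  2: (1,2).acc=0  regs=<0,0>
  2: (2,1).acc=0  regs=<0,0>
  2: (2,2).acc=0  regs=<0,0>
  3: (1,2).acc=27  regs=<3,27>
  3: (2,1).acc=138  regs=<6,138>
  3: (2,2).acc=0  regs=<0,0>
  4: (1,2).acc=29  regs=<4,29>
  4: (2,1).acc=126  regs=<9,126>
  4: (2,2).acc=81  regs=<6,81>
  5: (1,2).acc=53  regs=<8,53>
  5: (2,1).acc=137  regs=<4,137>
  5: (2,2).acc=110  regs=<9,110>
  6: (1,2).acc=0  regs=<0,0>
  6: (2,1).acc=0  regs=<0,0>
  6: (2,2).acc=89  regs=<4,89>

PE[2][2].acc = 89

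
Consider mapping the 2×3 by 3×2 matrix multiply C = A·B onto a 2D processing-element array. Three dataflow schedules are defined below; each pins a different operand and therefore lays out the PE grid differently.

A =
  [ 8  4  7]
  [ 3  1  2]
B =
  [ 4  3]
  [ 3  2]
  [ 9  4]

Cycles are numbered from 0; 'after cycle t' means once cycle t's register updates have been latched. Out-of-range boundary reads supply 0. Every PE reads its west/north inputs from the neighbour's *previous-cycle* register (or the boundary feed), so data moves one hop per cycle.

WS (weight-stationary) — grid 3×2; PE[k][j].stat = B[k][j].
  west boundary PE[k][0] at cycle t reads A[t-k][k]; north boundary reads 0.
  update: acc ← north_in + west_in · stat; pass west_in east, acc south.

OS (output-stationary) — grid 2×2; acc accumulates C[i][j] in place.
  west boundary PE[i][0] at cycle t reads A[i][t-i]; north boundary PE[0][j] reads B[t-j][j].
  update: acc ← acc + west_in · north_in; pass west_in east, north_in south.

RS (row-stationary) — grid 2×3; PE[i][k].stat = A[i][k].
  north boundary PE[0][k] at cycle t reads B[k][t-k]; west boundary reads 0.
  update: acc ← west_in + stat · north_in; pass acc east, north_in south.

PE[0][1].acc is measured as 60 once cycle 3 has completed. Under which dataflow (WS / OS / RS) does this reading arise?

dataflow = OS

Under WS (3×2), PE[0][1]:
  t=0 PE[0][1]: acc=0 h=0 v=0
  t=1 PE[0][1]: acc=24 h=8 v=24
  t=2 PE[0][1]: acc=9 h=3 v=9
  t=3 PE[0][1]: acc=0 h=0 v=0
Under OS (2×2), PE[0][1]:
  t=0 PE[0][1]: acc=0 h=0 v=0
  t=1 PE[0][1]: acc=24 h=8 v=3
  t=2 PE[0][1]: acc=32 h=4 v=2
  t=3 PE[0][1]: acc=60 h=7 v=4
Under RS (2×3), PE[0][1]:
  t=0 PE[0][1]: acc=0 h=0 v=0
  t=1 PE[0][1]: acc=44 h=44 v=3
  t=2 PE[0][1]: acc=32 h=32 v=2
  t=3 PE[0][1]: acc=0 h=0 v=0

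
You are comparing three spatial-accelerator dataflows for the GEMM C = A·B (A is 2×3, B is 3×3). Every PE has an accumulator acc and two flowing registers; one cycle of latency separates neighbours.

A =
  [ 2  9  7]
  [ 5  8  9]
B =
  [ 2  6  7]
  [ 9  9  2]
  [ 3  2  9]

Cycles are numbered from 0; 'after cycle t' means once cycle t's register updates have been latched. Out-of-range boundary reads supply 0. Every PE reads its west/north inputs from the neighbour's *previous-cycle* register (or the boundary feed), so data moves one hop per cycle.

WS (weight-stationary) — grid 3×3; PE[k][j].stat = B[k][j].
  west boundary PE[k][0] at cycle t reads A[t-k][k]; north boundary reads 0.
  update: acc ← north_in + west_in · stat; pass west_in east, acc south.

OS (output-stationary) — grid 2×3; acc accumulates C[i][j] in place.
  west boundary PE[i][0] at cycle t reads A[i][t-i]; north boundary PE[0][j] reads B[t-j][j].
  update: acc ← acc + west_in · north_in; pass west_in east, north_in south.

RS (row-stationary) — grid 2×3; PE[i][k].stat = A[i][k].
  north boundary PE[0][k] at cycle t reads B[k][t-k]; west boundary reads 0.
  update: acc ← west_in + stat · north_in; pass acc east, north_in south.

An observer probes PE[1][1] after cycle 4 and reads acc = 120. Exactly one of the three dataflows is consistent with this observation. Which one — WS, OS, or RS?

dataflow = OS

WS (3×3 grid), PE[1][1]:
  t=0 PE[1][1]: acc=0 h=0 v=0
  t=1 PE[1][1]: acc=0 h=0 v=0
  t=2 PE[1][1]: acc=93 h=9 v=93
  t=3 PE[1][1]: acc=102 h=8 v=102
  t=4 PE[1][1]: acc=0 h=0 v=0
OS (2×3 grid), PE[1][1]:
  t=0 PE[1][1]: acc=0 h=0 v=0
  t=1 PE[1][1]: acc=0 h=0 v=0
  t=2 PE[1][1]: acc=30 h=5 v=6
  t=3 PE[1][1]: acc=102 h=8 v=9
  t=4 PE[1][1]: acc=120 h=9 v=2
RS (2×3 grid), PE[1][1]:
  t=0 PE[1][1]: acc=0 h=0 v=0
  t=1 PE[1][1]: acc=0 h=0 v=0
  t=2 PE[1][1]: acc=82 h=82 v=9
  t=3 PE[1][1]: acc=102 h=102 v=9
  t=4 PE[1][1]: acc=51 h=51 v=2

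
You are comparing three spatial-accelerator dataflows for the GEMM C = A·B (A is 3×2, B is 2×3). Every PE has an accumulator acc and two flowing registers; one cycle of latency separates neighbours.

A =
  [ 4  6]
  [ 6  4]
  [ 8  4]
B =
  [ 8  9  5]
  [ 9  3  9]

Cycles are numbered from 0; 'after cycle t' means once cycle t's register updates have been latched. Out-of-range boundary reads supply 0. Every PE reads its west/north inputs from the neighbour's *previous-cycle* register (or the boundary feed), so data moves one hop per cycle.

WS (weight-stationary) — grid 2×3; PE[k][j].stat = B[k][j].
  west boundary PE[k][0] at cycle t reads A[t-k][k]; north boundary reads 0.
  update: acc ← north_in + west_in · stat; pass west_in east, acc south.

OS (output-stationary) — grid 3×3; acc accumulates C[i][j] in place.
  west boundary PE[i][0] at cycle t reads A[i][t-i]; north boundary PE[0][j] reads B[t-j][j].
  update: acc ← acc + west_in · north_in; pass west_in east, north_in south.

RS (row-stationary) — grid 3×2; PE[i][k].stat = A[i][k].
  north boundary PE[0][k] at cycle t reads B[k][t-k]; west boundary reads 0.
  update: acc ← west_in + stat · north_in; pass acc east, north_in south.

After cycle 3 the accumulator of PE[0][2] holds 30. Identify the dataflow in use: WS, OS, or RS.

Under WS (2×3), PE[0][2]:
  @0  [0,2]  acc 0  |  →0  ↓0
  @1  [0,2]  acc 0  |  →0  ↓0
  @2  [0,2]  acc 20  |  →4  ↓20
  @3  [0,2]  acc 30  |  →6  ↓30
Under OS (3×3), PE[0][2]:
  @0  [0,2]  acc 0  |  →0  ↓0
  @1  [0,2]  acc 0  |  →0  ↓0
  @2  [0,2]  acc 20  |  →4  ↓5
  @3  [0,2]  acc 74  |  →6  ↓9
RS (3×2): PE[0][2] does not exist.

dataflow = WS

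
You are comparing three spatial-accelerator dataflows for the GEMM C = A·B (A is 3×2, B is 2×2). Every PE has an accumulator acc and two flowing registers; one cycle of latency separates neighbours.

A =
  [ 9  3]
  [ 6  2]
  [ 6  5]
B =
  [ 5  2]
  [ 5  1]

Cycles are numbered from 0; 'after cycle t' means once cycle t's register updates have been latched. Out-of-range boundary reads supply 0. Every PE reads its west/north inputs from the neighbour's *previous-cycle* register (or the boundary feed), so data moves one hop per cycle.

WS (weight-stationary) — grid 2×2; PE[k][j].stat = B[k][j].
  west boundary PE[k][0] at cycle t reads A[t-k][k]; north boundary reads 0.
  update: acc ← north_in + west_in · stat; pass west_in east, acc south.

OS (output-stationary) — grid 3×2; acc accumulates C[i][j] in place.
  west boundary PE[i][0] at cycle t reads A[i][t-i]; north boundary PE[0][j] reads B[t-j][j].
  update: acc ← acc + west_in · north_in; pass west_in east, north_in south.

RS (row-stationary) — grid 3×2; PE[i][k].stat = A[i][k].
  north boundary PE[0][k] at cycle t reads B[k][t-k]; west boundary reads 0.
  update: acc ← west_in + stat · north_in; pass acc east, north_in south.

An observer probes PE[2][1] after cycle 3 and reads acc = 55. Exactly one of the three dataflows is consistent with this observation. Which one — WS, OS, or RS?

WS (2×2): PE[2][1] does not exist.
OS [3×2] PE[2][1] across cycles:
  [0] (2,1) acc=0 (h:0 v:0)
  [1] (2,1) acc=0 (h:0 v:0)
  [2] (2,1) acc=0 (h:0 v:0)
  [3] (2,1) acc=12 (h:6 v:2)
RS [3×2] PE[2][1] across cycles:
  [0] (2,1) acc=0 (h:0 v:0)
  [1] (2,1) acc=0 (h:0 v:0)
  [2] (2,1) acc=0 (h:0 v:0)
  [3] (2,1) acc=55 (h:55 v:5)

dataflow = RS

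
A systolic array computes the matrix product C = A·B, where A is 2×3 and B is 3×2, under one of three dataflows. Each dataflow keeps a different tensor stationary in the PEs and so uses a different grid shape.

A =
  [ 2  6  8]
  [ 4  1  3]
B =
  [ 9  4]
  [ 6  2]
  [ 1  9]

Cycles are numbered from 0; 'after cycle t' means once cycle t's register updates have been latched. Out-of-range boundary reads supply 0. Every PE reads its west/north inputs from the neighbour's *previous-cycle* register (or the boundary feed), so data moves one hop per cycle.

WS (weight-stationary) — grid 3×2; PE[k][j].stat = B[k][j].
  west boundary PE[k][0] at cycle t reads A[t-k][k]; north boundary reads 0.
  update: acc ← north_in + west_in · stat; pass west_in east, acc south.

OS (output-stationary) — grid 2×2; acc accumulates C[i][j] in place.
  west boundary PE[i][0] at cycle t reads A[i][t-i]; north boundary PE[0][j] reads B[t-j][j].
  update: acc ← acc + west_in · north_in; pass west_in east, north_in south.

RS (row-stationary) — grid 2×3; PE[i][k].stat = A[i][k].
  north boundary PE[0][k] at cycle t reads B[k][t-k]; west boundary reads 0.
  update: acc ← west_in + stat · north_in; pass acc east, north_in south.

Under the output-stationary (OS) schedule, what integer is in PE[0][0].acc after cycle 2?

PE[0][0].acc = 62

OS (2×2). Following PE[0][0] plus its west/north inputs:
  @0  [0,0]  acc 18  |  →2  ↓9
  @1  [0,0]  acc 54  |  →6  ↓6
  @2  [0,0]  acc 62  |  →8  ↓1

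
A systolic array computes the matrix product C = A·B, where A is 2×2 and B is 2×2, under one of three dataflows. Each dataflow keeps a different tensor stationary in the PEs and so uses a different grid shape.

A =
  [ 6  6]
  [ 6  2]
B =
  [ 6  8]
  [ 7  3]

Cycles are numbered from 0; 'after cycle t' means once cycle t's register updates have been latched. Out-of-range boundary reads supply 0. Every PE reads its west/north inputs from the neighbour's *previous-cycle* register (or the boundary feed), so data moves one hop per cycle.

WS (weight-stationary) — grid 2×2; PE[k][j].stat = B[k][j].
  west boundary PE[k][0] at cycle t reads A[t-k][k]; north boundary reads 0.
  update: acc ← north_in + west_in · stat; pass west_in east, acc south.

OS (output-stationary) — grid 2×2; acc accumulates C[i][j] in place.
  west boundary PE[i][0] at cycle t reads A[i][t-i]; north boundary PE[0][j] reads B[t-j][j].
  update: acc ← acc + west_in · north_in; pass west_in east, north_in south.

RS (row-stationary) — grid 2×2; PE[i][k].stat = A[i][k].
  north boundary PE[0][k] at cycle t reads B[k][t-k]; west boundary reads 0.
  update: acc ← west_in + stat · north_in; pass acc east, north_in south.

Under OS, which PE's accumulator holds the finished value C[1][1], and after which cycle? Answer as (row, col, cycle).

(row, col, cycle) = (1, 1, 3)

Under OS, C[1][1] lands at PE[1][1]:
  step 0 · PE1,1: acc=0; fwd→0 fwd↓0
  step 1 · PE1,1: acc=0; fwd→0 fwd↓0
  step 2 · PE1,1: acc=48; fwd→6 fwd↓8
  step 3 · PE1,1: acc=54; fwd→2 fwd↓3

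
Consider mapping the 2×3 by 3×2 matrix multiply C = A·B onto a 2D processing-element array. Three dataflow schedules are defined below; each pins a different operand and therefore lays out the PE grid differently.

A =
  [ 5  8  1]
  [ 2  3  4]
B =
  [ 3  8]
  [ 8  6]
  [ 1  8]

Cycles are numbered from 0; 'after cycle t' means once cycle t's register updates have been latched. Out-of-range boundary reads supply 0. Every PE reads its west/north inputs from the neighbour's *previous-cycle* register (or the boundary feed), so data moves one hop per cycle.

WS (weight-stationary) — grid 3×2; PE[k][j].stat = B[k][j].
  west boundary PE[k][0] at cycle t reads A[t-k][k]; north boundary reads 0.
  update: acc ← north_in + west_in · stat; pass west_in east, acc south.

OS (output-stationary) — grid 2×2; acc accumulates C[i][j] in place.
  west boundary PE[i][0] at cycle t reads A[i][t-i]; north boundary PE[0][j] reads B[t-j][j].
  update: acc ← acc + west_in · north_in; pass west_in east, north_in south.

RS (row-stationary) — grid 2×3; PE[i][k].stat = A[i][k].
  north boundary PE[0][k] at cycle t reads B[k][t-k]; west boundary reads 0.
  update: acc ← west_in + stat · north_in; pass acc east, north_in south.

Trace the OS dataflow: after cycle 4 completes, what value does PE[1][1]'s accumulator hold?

Tracing OS — 2×2 array, target PE[1][1]:
  0: (0,1).acc=0  regs=<0,0>
  0: (1,0).acc=0  regs=<0,0>
  0: (1,1).acc=0  regs=<0,0>
  1: (0,1).acc=40  regs=<5,8>
  1: (1,0).acc=6  regs=<2,3>
  1: (1,1).acc=0  regs=<0,0>
  2: (0,1).acc=88  regs=<8,6>
  2: (1,0).acc=30  regs=<3,8>
  2: (1,1).acc=16  regs=<2,8>
  3: (0,1).acc=96  regs=<1,8>
  3: (1,0).acc=34  regs=<4,1>
  3: (1,1).acc=34  regs=<3,6>
  4: (0,1).acc=96  regs=<0,0>
  4: (1,0).acc=34  regs=<0,0>
  4: (1,1).acc=66  regs=<4,8>

PE[1][1].acc = 66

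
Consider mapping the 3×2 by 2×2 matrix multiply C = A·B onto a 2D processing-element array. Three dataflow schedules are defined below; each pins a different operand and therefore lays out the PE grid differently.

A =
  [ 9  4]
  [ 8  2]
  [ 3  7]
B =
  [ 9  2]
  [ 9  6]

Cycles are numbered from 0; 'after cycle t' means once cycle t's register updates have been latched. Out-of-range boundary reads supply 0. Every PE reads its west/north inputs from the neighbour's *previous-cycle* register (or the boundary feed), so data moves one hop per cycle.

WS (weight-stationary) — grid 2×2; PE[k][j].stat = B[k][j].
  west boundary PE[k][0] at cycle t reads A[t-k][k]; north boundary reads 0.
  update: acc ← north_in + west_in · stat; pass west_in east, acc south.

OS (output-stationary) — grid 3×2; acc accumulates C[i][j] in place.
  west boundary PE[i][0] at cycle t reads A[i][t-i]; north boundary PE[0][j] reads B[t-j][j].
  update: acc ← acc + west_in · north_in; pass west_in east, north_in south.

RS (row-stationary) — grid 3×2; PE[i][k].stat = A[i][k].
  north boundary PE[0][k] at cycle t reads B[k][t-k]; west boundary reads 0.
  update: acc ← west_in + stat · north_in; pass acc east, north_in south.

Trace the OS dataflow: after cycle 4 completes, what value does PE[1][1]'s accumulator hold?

Tracing OS — 3×2 array, target PE[1][1]:
  0: (0,1).acc=0  regs=<0,0>
  0: (1,0).acc=0  regs=<0,0>
  0: (1,1).acc=0  regs=<0,0>
  1: (0,1).acc=18  regs=<9,2>
  1: (1,0).acc=72  regs=<8,9>
  1: (1,1).acc=0  regs=<0,0>
  2: (0,1).acc=42  regs=<4,6>
  2: (1,0).acc=90  regs=<2,9>
  2: (1,1).acc=16  regs=<8,2>
  3: (0,1).acc=42  regs=<0,0>
  3: (1,0).acc=90  regs=<0,0>
  3: (1,1).acc=28  regs=<2,6>
  4: (0,1).acc=42  regs=<0,0>
  4: (1,0).acc=90  regs=<0,0>
  4: (1,1).acc=28  regs=<0,0>

PE[1][1].acc = 28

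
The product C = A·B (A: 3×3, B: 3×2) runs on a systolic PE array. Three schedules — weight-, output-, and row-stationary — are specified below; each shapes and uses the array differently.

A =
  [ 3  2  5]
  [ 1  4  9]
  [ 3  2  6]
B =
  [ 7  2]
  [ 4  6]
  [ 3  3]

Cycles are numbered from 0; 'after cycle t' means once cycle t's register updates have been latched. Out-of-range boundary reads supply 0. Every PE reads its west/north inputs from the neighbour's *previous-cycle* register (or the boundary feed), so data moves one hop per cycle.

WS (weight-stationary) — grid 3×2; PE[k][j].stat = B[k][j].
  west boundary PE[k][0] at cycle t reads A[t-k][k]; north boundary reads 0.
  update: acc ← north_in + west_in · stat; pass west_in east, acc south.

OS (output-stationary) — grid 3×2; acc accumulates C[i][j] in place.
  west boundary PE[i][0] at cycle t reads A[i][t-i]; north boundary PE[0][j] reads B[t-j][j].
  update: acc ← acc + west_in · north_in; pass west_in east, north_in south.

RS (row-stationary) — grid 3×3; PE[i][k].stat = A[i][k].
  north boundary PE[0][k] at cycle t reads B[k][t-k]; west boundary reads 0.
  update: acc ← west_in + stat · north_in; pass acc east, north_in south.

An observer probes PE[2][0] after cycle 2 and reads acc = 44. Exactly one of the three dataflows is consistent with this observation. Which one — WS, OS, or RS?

Under WS (3×2), PE[2][0]:
  c0 r2c0: 0 / 0 / 0
  c1 r2c0: 0 / 0 / 0
  c2 r2c0: 44 / 5 / 44
Under OS (3×2), PE[2][0]:
  c0 r2c0: 0 / 0 / 0
  c1 r2c0: 0 / 0 / 0
  c2 r2c0: 21 / 3 / 7
Under RS (3×3), PE[2][0]:
  c0 r2c0: 0 / 0 / 0
  c1 r2c0: 0 / 0 / 0
  c2 r2c0: 21 / 21 / 7

dataflow = WS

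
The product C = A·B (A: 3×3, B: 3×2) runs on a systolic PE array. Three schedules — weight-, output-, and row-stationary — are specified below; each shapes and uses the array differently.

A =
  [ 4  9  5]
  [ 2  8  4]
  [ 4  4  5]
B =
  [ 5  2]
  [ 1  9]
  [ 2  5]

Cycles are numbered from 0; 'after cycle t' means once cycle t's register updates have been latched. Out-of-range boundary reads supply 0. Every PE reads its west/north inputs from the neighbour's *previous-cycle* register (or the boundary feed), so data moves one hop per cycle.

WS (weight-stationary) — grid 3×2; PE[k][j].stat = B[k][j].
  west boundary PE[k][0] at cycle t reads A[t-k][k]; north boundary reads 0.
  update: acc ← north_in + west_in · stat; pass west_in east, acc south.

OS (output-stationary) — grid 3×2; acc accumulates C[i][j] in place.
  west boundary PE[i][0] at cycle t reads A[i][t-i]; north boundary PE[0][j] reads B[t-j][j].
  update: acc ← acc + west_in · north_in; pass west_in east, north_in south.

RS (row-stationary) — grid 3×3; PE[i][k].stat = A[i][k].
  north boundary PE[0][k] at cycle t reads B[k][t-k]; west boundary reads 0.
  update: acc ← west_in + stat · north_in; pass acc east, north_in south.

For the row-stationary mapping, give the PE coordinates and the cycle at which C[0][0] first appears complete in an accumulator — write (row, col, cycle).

(row, col, cycle) = (0, 2, 2)

Under RS, C[0][0] lands at PE[0][2]:
  after 0 — PE[0][2] acc=0, pass-E 0, pass-S 0
  after 1 — PE[0][2] acc=0, pass-E 0, pass-S 0
  after 2 — PE[0][2] acc=39, pass-E 39, pass-S 2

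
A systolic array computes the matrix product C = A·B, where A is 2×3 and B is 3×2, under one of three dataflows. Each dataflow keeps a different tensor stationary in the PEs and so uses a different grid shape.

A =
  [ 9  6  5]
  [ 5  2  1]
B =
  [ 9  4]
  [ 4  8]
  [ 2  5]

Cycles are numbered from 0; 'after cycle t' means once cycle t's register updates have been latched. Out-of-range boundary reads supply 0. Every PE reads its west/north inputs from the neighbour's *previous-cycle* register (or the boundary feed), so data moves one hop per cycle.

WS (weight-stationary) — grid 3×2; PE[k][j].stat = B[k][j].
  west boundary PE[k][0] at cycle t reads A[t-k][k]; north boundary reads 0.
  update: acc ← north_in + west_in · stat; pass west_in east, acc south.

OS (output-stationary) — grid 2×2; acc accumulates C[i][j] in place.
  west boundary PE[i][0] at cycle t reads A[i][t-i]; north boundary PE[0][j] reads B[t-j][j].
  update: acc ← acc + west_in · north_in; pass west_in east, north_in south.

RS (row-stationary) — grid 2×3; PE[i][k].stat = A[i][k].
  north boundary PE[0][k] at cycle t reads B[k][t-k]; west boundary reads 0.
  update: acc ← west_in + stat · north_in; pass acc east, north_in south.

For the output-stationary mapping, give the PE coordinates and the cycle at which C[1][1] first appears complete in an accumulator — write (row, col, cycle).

(row, col, cycle) = (1, 1, 4)

OS: C[1][1] accumulates in PE[1][1]:
  c0 r1c1: 0 / 0 / 0
  c1 r1c1: 0 / 0 / 0
  c2 r1c1: 20 / 5 / 4
  c3 r1c1: 36 / 2 / 8
  c4 r1c1: 41 / 1 / 5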